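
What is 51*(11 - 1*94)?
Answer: -4233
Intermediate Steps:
51*(11 - 1*94) = 51*(11 - 94) = 51*(-83) = -4233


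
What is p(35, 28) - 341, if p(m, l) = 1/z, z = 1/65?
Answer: -276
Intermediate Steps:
z = 1/65 ≈ 0.015385
p(m, l) = 65 (p(m, l) = 1/(1/65) = 65)
p(35, 28) - 341 = 65 - 341 = -276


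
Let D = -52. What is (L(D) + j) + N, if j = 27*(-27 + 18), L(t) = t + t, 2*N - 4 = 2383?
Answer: 1693/2 ≈ 846.50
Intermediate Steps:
N = 2387/2 (N = 2 + (½)*2383 = 2 + 2383/2 = 2387/2 ≈ 1193.5)
L(t) = 2*t
j = -243 (j = 27*(-9) = -243)
(L(D) + j) + N = (2*(-52) - 243) + 2387/2 = (-104 - 243) + 2387/2 = -347 + 2387/2 = 1693/2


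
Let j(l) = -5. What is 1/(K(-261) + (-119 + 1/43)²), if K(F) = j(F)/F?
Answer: 482589/6831281261 ≈ 7.0644e-5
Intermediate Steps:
K(F) = -5/F
1/(K(-261) + (-119 + 1/43)²) = 1/(-5/(-261) + (-119 + 1/43)²) = 1/(-5*(-1/261) + (-119 + 1/43)²) = 1/(5/261 + (-5116/43)²) = 1/(5/261 + 26173456/1849) = 1/(6831281261/482589) = 482589/6831281261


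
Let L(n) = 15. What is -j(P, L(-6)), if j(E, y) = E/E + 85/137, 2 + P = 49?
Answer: -222/137 ≈ -1.6204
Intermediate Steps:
P = 47 (P = -2 + 49 = 47)
j(E, y) = 222/137 (j(E, y) = 1 + 85*(1/137) = 1 + 85/137 = 222/137)
-j(P, L(-6)) = -1*222/137 = -222/137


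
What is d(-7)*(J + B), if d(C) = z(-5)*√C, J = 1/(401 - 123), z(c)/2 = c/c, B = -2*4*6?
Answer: -13343*I*√7/139 ≈ -253.97*I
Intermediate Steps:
B = -48 (B = -8*6 = -48)
z(c) = 2 (z(c) = 2*(c/c) = 2*1 = 2)
J = 1/278 ≈ 0.0035971
d(C) = 2*√C
d(-7)*(J + B) = (2*√(-7))*(1/278 - 48) = (2*(I*√7))*(-13343/278) = (2*I*√7)*(-13343/278) = -13343*I*√7/139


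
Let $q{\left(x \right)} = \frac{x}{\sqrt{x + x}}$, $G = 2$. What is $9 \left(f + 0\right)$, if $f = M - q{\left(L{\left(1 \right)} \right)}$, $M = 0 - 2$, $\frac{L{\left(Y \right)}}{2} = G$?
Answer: $-18 - 9 \sqrt{2} \approx -30.728$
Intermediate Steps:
$L{\left(Y \right)} = 4$ ($L{\left(Y \right)} = 2 \cdot 2 = 4$)
$q{\left(x \right)} = \frac{\sqrt{2} \sqrt{x}}{2}$ ($q{\left(x \right)} = \frac{x}{\sqrt{2 x}} = \frac{x}{\sqrt{2} \sqrt{x}} = x \frac{\sqrt{2}}{2 \sqrt{x}} = \frac{\sqrt{2} \sqrt{x}}{2}$)
$M = -2$ ($M = 0 - 2 = -2$)
$f = -2 - \sqrt{2}$ ($f = -2 - \frac{\sqrt{2} \sqrt{4}}{2} = -2 - \frac{1}{2} \sqrt{2} \cdot 2 = -2 - \sqrt{2} \approx -3.4142$)
$9 \left(f + 0\right) = 9 \left(\left(-2 - \sqrt{2}\right) + 0\right) = 9 \left(-2 - \sqrt{2}\right) = -18 - 9 \sqrt{2}$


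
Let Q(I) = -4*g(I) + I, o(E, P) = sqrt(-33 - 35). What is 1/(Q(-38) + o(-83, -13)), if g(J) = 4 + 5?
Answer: -37/2772 - I*sqrt(17)/2772 ≈ -0.013348 - 0.0014874*I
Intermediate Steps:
g(J) = 9
o(E, P) = 2*I*sqrt(17) (o(E, P) = sqrt(-68) = 2*I*sqrt(17))
Q(I) = -36 + I (Q(I) = -4*9 + I = -36 + I)
1/(Q(-38) + o(-83, -13)) = 1/((-36 - 38) + 2*I*sqrt(17)) = 1/(-74 + 2*I*sqrt(17))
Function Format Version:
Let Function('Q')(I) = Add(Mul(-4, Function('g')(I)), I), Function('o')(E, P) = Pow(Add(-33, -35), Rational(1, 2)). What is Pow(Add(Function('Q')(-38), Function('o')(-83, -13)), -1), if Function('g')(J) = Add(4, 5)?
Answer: Add(Rational(-37, 2772), Mul(Rational(-1, 2772), I, Pow(17, Rational(1, 2)))) ≈ Add(-0.013348, Mul(-0.0014874, I))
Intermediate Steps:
Function('g')(J) = 9
Function('o')(E, P) = Mul(2, I, Pow(17, Rational(1, 2))) (Function('o')(E, P) = Pow(-68, Rational(1, 2)) = Mul(2, I, Pow(17, Rational(1, 2))))
Function('Q')(I) = Add(-36, I) (Function('Q')(I) = Add(Mul(-4, 9), I) = Add(-36, I))
Pow(Add(Function('Q')(-38), Function('o')(-83, -13)), -1) = Pow(Add(Add(-36, -38), Mul(2, I, Pow(17, Rational(1, 2)))), -1) = Pow(Add(-74, Mul(2, I, Pow(17, Rational(1, 2)))), -1)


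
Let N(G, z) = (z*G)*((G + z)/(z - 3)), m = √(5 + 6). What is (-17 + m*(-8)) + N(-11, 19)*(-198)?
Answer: 20674 - 8*√11 ≈ 20647.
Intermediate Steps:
m = √11 ≈ 3.3166
N(G, z) = G*z*(G + z)/(-3 + z) (N(G, z) = (G*z)*((G + z)/(-3 + z)) = G*z*(G + z)/(-3 + z))
(-17 + m*(-8)) + N(-11, 19)*(-198) = (-17 + √11*(-8)) - 11*19*(-11 + 19)/(-3 + 19)*(-198) = (-17 - 8*√11) - 11*19*8/16*(-198) = (-17 - 8*√11) - 11*19*1/16*8*(-198) = (-17 - 8*√11) - 209/2*(-198) = (-17 - 8*√11) + 20691 = 20674 - 8*√11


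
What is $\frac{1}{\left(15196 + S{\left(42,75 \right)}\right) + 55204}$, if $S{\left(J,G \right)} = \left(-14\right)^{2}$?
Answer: $\frac{1}{70596} \approx 1.4165 \cdot 10^{-5}$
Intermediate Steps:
$S{\left(J,G \right)} = 196$
$\frac{1}{\left(15196 + S{\left(42,75 \right)}\right) + 55204} = \frac{1}{\left(15196 + 196\right) + 55204} = \frac{1}{15392 + 55204} = \frac{1}{70596}$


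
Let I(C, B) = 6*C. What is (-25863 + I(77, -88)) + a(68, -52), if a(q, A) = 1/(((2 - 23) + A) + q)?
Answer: -127006/5 ≈ -25401.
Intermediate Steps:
a(q, A) = 1/(-21 + A + q) (a(q, A) = 1/((-21 + A) + q) = 1/(-21 + A + q))
(-25863 + I(77, -88)) + a(68, -52) = (-25863 + 6*77) + 1/(-21 - 52 + 68) = (-25863 + 462) + 1/(-5) = -25401 - 1/5 = -127006/5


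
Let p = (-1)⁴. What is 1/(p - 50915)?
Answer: -1/50914 ≈ -1.9641e-5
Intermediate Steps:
p = 1
1/(p - 50915) = 1/(1 - 50915) = 1/(-50914) = -1/50914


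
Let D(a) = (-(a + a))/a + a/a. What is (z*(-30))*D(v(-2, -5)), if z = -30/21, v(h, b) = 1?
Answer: -300/7 ≈ -42.857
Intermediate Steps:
z = -10/7 (z = -30*1/21 = -10/7 ≈ -1.4286)
D(a) = -1 (D(a) = (-2*a)/a + 1 = -2 + 1 = -1)
(z*(-30))*D(v(-2, -5)) = -10/7*(-30)*(-1) = (300/7)*(-1) = -300/7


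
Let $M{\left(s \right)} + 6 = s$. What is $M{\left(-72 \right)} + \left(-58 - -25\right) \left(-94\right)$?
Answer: $3024$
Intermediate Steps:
$M{\left(s \right)} = -6 + s$
$M{\left(-72 \right)} + \left(-58 - -25\right) \left(-94\right) = \left(-6 - 72\right) + \left(-58 - -25\right) \left(-94\right) = -78 + \left(-58 + 25\right) \left(-94\right) = -78 - -3102 = -78 + 3102 = 3024$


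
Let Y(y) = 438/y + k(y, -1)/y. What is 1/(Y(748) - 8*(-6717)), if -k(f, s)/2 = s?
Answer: 17/913522 ≈ 1.8609e-5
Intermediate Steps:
k(f, s) = -2*s
Y(y) = 440/y (Y(y) = 438/y + (-2*(-1))/y = 438/y + 2/y = 440/y)
1/(Y(748) - 8*(-6717)) = 1/(440/748 - 8*(-6717)) = 1/(440*(1/748) + 53736) = 1/(10/17 + 53736) = 1/(913522/17) = 17/913522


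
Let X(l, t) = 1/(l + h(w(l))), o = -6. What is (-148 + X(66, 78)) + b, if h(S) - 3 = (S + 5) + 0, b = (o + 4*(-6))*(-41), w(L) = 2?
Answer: 82233/76 ≈ 1082.0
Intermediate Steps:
b = 1230 (b = (-6 + 4*(-6))*(-41) = (-6 - 24)*(-41) = -30*(-41) = 1230)
h(S) = 8 + S (h(S) = 3 + ((S + 5) + 0) = 3 + ((5 + S) + 0) = 3 + (5 + S) = 8 + S)
X(l, t) = 1/(10 + l) (X(l, t) = 1/(l + (8 + 2)) = 1/(l + 10) = 1/(10 + l))
(-148 + X(66, 78)) + b = (-148 + 1/(10 + 66)) + 1230 = (-148 + 1/76) + 1230 = -11247/76 + 1230 = 82233/76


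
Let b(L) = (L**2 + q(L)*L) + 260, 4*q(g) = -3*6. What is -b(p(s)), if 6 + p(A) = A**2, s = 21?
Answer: -375055/2 ≈ -1.8753e+5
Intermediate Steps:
q(g) = -9/2 (q(g) = (-3*6)/4 = (1/4)*(-18) = -9/2)
p(A) = -6 + A**2
b(L) = 260 + L**2 - 9*L/2 (b(L) = (L**2 - 9*L/2) + 260 = 260 + L**2 - 9*L/2)
-b(p(s)) = -(260 + (-6 + 21**2)**2 - 9*(-6 + 21**2)/2) = -(260 + (-6 + 441)**2 - 9*(-6 + 441)/2) = -(260 + 435**2 - 9/2*435) = -(260 + 189225 - 3915/2) = -1*375055/2 = -375055/2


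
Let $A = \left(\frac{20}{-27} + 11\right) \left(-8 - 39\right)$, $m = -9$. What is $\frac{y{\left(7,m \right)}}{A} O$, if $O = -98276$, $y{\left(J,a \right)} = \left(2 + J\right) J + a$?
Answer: $\frac{143286408}{13019} \approx 11006.0$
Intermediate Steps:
$y{\left(J,a \right)} = a + J \left(2 + J\right)$ ($y{\left(J,a \right)} = J \left(2 + J\right) + a = a + J \left(2 + J\right)$)
$A = - \frac{13019}{27}$ ($A = \left(20 \left(- \frac{1}{27}\right) + 11\right) \left(-47\right) = \left(- \frac{20}{27} + 11\right) \left(-47\right) = \frac{277}{27} \left(-47\right) = - \frac{13019}{27} \approx -482.19$)
$\frac{y{\left(7,m \right)}}{A} O = \frac{-9 + 7^{2} + 2 \cdot 7}{- \frac{13019}{27}} \left(-98276\right) = \left(-9 + 49 + 14\right) \left(- \frac{27}{13019}\right) \left(-98276\right) = 54 \left(- \frac{27}{13019}\right) \left(-98276\right) = \left(- \frac{1458}{13019}\right) \left(-98276\right) = \frac{143286408}{13019}$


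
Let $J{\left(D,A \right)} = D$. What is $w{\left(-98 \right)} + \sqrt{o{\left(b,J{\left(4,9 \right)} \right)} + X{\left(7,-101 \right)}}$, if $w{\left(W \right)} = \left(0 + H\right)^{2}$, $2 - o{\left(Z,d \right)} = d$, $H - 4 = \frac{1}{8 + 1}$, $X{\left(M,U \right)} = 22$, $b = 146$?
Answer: $\frac{1369}{81} + 2 \sqrt{5} \approx 21.373$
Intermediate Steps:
$H = \frac{37}{9}$ ($H = 4 + \frac{1}{8 + 1} = 4 + \frac{1}{9} = \frac{37}{9} \approx 4.1111$)
$o{\left(Z,d \right)} = 2 - d$
$w{\left(W \right)} = \frac{1369}{81}$ ($w{\left(W \right)} = \left(0 + \frac{37}{9}\right)^{2} = \left(\frac{37}{9}\right)^{2} = \frac{1369}{81}$)
$w{\left(-98 \right)} + \sqrt{o{\left(b,J{\left(4,9 \right)} \right)} + X{\left(7,-101 \right)}} = \frac{1369}{81} + \sqrt{\left(2 - 4\right) + 22} = \frac{1369}{81} + \sqrt{-2 + 22} = \frac{1369}{81} + \sqrt{20} = \frac{1369}{81} + 2 \sqrt{5}$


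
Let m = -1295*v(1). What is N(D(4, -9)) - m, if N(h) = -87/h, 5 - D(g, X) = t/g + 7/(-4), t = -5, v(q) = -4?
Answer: -41527/8 ≈ -5190.9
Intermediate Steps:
m = 5180 (m = -1295*(-4) = 5180)
D(g, X) = 27/4 + 5/g (D(g, X) = 5 - (-5/g + 7/(-4)) = 5 - (-5/g + 7*(-¼)) = 5 - (-5/g - 7/4) = 5 - (-7/4 - 5/g) = 5 + (7/4 + 5/g) = 27/4 + 5/g)
N(D(4, -9)) - m = -87/(27/4 + 5/4) - 1*5180 = -87/(27/4 + 5*(¼)) - 5180 = -87/(27/4 + 5/4) - 5180 = -87/8 - 5180 = -41527/8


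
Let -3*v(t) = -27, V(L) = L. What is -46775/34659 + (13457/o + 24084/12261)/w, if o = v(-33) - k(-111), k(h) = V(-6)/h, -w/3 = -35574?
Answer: -82499196608161/61775688746926 ≈ -1.3355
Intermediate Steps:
w = 106722 (w = -3*(-35574) = 106722)
k(h) = -6/h
v(t) = 9 (v(t) = -1/3*(-27) = 9)
o = 331/37 (o = 9 - (-6)/(-111) = 9 - (-6)*(-1)/111 = 9 - 1*2/37 = 9 - 2/37 = 331/37 ≈ 8.9460)
-46775/34659 + (13457/o + 24084/12261)/w = -46775/34659 + (13457/(331/37) + 24084/12261)/106722 = -46775*1/34659 + (13457*(37/331) + 24084*(1/12261))*(1/106722) = -46775/34659 + (497909/331 + 8028/4087)*(1/106722) = -46775/34659 + (2037611351/1352797)*(1/106722) = -46775/34659 + 2037611351/144373201434 = -82499196608161/61775688746926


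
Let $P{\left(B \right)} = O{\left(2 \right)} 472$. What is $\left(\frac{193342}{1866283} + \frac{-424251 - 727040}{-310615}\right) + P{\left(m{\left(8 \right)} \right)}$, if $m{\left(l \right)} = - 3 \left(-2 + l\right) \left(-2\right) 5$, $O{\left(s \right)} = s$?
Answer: $\frac{549441236125163}{579695494045} \approx 947.81$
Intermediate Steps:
$m{\left(l \right)} = -60 + 30 l$ ($m{\left(l \right)} = - 3 \left(4 - 2 l\right) 5 = \left(-12 + 6 l\right) 5 = -60 + 30 l$)
$P{\left(B \right)} = 944$ ($P{\left(B \right)} = 2 \cdot 472 = 944$)
$\left(\frac{193342}{1866283} + \frac{-424251 - 727040}{-310615}\right) + P{\left(m{\left(8 \right)} \right)} = \left(\frac{193342}{1866283} + \frac{-424251 - 727040}{-310615}\right) + 944 = \left(193342 \cdot \frac{1}{1866283} + \left(-424251 - 727040\right) \left(- \frac{1}{310615}\right)\right) + 944 = \left(\frac{193342}{1866283} - - \frac{1151291}{310615}\right) + 944 = \left(\frac{193342}{1866283} + \frac{1151291}{310615}\right) + 944 = \frac{2208689746683}{579695494045} + 944 = \frac{549441236125163}{579695494045}$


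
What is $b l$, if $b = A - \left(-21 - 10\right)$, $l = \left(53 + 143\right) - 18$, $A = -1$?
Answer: $5340$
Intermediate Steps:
$l = 178$ ($l = 196 - 18 = 178$)
$b = 30$ ($b = -1 - \left(-21 - 10\right) = -1 - -31 = -1 + 31 = 30$)
$b l = 30 \cdot 178 = 5340$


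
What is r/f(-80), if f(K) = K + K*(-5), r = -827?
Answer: -827/320 ≈ -2.5844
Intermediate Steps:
f(K) = -4*K (f(K) = K - 5*K = -4*K)
r/f(-80) = -827/((-4*(-80))) = -827/320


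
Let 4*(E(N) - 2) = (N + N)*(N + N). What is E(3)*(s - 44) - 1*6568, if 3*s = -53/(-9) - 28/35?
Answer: -949501/135 ≈ -7033.3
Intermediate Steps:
E(N) = 2 + N² (E(N) = 2 + ((N + N)*(N + N))/4 = 2 + ((2*N)*(2*N))/4 = 2 + (4*N²)/4 = 2 + N²)
s = 229/135 (s = (-53/(-9) - 28/35)/3 = (-53*(-⅑) - 28*1/35)/3 = (53/9 - ⅘)/3 = (⅓)*(229/45) = 229/135 ≈ 1.6963)
E(3)*(s - 44) - 1*6568 = (2 + 3²)*(229/135 - 44) - 1*6568 = (2 + 9)*(-5711/135) - 6568 = 11*(-5711/135) - 6568 = -62821/135 - 6568 = -949501/135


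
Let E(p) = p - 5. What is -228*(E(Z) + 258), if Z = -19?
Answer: -53352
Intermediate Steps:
E(p) = -5 + p
-228*(E(Z) + 258) = -228*((-5 - 19) + 258) = -228*(-24 + 258) = -228*234 = -53352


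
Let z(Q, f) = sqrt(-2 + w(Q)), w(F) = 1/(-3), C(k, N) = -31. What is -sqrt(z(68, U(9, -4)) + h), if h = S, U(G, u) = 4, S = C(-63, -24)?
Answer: -sqrt(-279 + 3*I*sqrt(21))/3 ≈ -0.13713 - 5.5695*I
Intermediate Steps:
S = -31
w(F) = -1/3
z(Q, f) = I*sqrt(21)/3 (z(Q, f) = sqrt(-2 - 1/3) = sqrt(-7/3) = I*sqrt(21)/3)
h = -31
-sqrt(z(68, U(9, -4)) + h) = -sqrt(I*sqrt(21)/3 - 31) = -sqrt(-31 + I*sqrt(21)/3)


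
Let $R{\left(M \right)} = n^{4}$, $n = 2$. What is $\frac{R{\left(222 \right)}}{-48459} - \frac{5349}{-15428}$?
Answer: $\frac{8929667}{25780188} \approx 0.34638$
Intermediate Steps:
$R{\left(M \right)} = 16$ ($R{\left(M \right)} = 2^{4} = 16$)
$\frac{R{\left(222 \right)}}{-48459} - \frac{5349}{-15428} = \frac{16}{-48459} - \frac{5349}{-15428} = 16 \left(- \frac{1}{48459}\right) - - \frac{5349}{15428} = - \frac{16}{48459} + \frac{5349}{15428} = \frac{8929667}{25780188}$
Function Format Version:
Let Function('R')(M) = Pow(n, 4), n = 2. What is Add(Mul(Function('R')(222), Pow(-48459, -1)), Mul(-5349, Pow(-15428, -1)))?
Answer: Rational(8929667, 25780188) ≈ 0.34638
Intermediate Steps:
Function('R')(M) = 16 (Function('R')(M) = Pow(2, 4) = 16)
Add(Mul(Function('R')(222), Pow(-48459, -1)), Mul(-5349, Pow(-15428, -1))) = Add(Mul(16, Pow(-48459, -1)), Mul(-5349, Pow(-15428, -1))) = Add(Mul(16, Rational(-1, 48459)), Mul(-5349, Rational(-1, 15428))) = Add(Rational(-16, 48459), Rational(5349, 15428)) = Rational(8929667, 25780188)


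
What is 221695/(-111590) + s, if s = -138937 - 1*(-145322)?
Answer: 142456091/22318 ≈ 6383.0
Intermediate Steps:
s = 6385 (s = -138937 + 145322 = 6385)
221695/(-111590) + s = 221695/(-111590) + 6385 = 221695*(-1/111590) + 6385 = -44339/22318 + 6385 = 142456091/22318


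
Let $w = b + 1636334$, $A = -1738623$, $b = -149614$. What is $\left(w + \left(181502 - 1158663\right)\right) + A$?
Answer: $-1229064$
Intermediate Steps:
$w = 1486720$ ($w = -149614 + 1636334 = 1486720$)
$\left(w + \left(181502 - 1158663\right)\right) + A = \left(1486720 + \left(181502 - 1158663\right)\right) - 1738623 = \left(1486720 - 977161\right) - 1738623 = 509559 - 1738623 = -1229064$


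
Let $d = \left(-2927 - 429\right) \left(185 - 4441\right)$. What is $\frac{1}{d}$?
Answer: $\frac{1}{14283136} \approx 7.0013 \cdot 10^{-8}$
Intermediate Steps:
$d = 14283136$ ($d = \left(-3356\right) \left(-4256\right) = 14283136$)
$\frac{1}{d} = \frac{1}{14283136}$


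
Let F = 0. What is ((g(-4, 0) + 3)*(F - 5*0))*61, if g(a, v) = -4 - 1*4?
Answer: 0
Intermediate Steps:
g(a, v) = -8 (g(a, v) = -4 - 4 = -8)
((g(-4, 0) + 3)*(F - 5*0))*61 = ((-8 + 3)*(0 - 5*0))*61 = -5*(0 + 0)*61 = -5*0*61 = 0*61 = 0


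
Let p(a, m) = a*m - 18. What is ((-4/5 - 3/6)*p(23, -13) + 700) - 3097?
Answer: -19849/10 ≈ -1984.9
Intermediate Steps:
p(a, m) = -18 + a*m
((-4/5 - 3/6)*p(23, -13) + 700) - 3097 = ((-4/5 - 3/6)*(-18 + 23*(-13)) + 700) - 3097 = ((-4*⅕ - 3*⅙)*(-18 - 299) + 700) - 3097 = ((-⅘ - ½)*(-317) + 700) - 3097 = (-13/10*(-317) + 700) - 3097 = (4121/10 + 700) - 3097 = 11121/10 - 3097 = -19849/10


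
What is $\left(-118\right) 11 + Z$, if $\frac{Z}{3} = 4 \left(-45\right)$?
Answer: $-1838$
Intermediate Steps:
$Z = -540$ ($Z = 3 \cdot 4 \left(-45\right) = 3 \left(-180\right) = -540$)
$\left(-118\right) 11 + Z = \left(-118\right) 11 - 540 = -1298 - 540 = -1838$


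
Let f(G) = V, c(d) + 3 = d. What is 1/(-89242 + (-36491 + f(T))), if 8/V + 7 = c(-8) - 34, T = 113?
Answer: -13/1634531 ≈ -7.9533e-6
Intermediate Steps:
c(d) = -3 + d
V = -2/13 (V = 8/(-7 + ((-3 - 8) - 34)) = 8/(-7 + (-11 - 34)) = 8/(-7 - 45) = 8/(-52) = 8*(-1/52) = -2/13 ≈ -0.15385)
f(G) = -2/13
1/(-89242 + (-36491 + f(T))) = 1/(-89242 + (-36491 - 2/13)) = 1/(-89242 - 474385/13) = 1/(-1634531/13) = -13/1634531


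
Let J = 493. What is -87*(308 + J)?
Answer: -69687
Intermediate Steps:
-87*(308 + J) = -87*(308 + 493) = -87*801 = -69687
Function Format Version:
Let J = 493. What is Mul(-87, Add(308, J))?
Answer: -69687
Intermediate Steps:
Mul(-87, Add(308, J)) = Mul(-87, Add(308, 493)) = Mul(-87, 801) = -69687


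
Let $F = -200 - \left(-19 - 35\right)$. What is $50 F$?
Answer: $-7300$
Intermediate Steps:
$F = -146$ ($F = -200 - \left(-19 - 35\right) = -200 - -54 = -200 + 54 = -146$)
$50 F = 50 \left(-146\right) = -7300$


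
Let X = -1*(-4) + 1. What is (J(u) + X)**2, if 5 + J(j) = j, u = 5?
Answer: 25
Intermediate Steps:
J(j) = -5 + j
X = 5 (X = 4 + 1 = 5)
(J(u) + X)**2 = ((-5 + 5) + 5)**2 = (0 + 5)**2 = 5**2 = 25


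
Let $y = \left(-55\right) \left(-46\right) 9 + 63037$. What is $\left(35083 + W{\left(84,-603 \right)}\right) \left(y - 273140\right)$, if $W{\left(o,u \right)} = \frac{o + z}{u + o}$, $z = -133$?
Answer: $- \frac{3410982867958}{519} \approx -6.5722 \cdot 10^{9}$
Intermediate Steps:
$W{\left(o,u \right)} = \frac{-133 + o}{o + u}$ ($W{\left(o,u \right)} = \frac{o - 133}{u + o} = \frac{-133 + o}{o + u}$)
$y = 85807$ ($y = 2530 \cdot 9 + 63037 = 22770 + 63037 = 85807$)
$\left(35083 + W{\left(84,-603 \right)}\right) \left(y - 273140\right) = \left(35083 + \frac{-133 + 84}{84 - 603}\right) \left(85807 - 273140\right) = \left(35083 + \frac{1}{-519} \left(-49\right)\right) \left(-187333\right) = \left(35083 - - \frac{49}{519}\right) \left(-187333\right) = \left(35083 + \frac{49}{519}\right) \left(-187333\right) = \frac{18208126}{519} \left(-187333\right) = - \frac{3410982867958}{519}$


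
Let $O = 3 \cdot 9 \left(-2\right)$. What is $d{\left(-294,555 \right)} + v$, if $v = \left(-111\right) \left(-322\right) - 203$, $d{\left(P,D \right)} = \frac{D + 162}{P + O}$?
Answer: $\frac{4122285}{116} \approx 35537.0$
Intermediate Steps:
$O = -54$ ($O = 27 \left(-2\right) = -54$)
$d{\left(P,D \right)} = \frac{162 + D}{-54 + P}$ ($d{\left(P,D \right)} = \frac{D + 162}{P - 54} = \frac{162 + D}{-54 + P}$)
$v = 35539$ ($v = 35742 - 203 = 35539$)
$d{\left(-294,555 \right)} + v = \frac{162 + 555}{-54 - 294} + 35539 = \frac{1}{-348} \cdot 717 + 35539 = \left(- \frac{1}{348}\right) 717 + 35539 = - \frac{239}{116} + 35539 = \frac{4122285}{116}$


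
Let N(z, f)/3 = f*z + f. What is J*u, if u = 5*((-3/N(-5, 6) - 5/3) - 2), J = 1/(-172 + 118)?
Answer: 145/432 ≈ 0.33565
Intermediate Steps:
N(z, f) = 3*f + 3*f*z (N(z, f) = 3*(f*z + f) = 3*(f + f*z) = 3*f + 3*f*z)
J = -1/54 (J = 1/(-54) = -1/54 ≈ -0.018519)
u = -145/8 (u = 5*((-3*1/(18*(1 - 5)) - 5/3) - 2) = 5*((-3/(3*6*(-4)) - 5*1/3) - 2) = 5*((-3/(-72) - 5/3) - 2) = 5*((-3*(-1/72) - 5/3) - 2) = 5*((1/24 - 5/3) - 2) = 5*(-13/8 - 2) = 5*(-29/8) = -145/8 ≈ -18.125)
J*u = -1/54*(-145/8) = 145/432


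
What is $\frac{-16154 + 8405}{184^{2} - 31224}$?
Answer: $- \frac{1107}{376} \approx -2.9441$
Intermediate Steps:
$\frac{-16154 + 8405}{184^{2} - 31224} = - \frac{7749}{33856 - 31224} = - \frac{7749}{2632} = \left(-7749\right) \frac{1}{2632} = - \frac{1107}{376}$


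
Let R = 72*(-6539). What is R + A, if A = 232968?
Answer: -237840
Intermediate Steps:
R = -470808
R + A = -470808 + 232968 = -237840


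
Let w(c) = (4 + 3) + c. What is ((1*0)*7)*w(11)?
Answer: 0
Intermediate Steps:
w(c) = 7 + c
((1*0)*7)*w(11) = ((1*0)*7)*(7 + 11) = (0*7)*18 = 0*18 = 0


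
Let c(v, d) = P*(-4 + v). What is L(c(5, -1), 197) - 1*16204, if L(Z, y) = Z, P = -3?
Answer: -16207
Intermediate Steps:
c(v, d) = 12 - 3*v (c(v, d) = -3*(-4 + v) = 12 - 3*v)
L(c(5, -1), 197) - 1*16204 = (12 - 3*5) - 1*16204 = (12 - 15) - 16204 = -3 - 16204 = -16207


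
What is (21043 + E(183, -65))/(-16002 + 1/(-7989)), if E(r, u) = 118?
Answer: -169055229/127839979 ≈ -1.3224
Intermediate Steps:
(21043 + E(183, -65))/(-16002 + 1/(-7989)) = (21043 + 118)/(-16002 + 1/(-7989)) = 21161/(-16002 - 1/7989) = 21161/(-127839979/7989) = 21161*(-7989/127839979) = -169055229/127839979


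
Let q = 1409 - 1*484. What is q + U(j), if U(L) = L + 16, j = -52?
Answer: 889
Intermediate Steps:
U(L) = 16 + L
q = 925 (q = 1409 - 484 = 925)
q + U(j) = 925 + (16 - 52) = 925 - 36 = 889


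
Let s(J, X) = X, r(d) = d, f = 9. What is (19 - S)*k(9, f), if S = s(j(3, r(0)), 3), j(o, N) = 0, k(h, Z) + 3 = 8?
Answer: 80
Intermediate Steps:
k(h, Z) = 5 (k(h, Z) = -3 + 8 = 5)
S = 3
(19 - S)*k(9, f) = (19 - 1*3)*5 = (19 - 3)*5 = 16*5 = 80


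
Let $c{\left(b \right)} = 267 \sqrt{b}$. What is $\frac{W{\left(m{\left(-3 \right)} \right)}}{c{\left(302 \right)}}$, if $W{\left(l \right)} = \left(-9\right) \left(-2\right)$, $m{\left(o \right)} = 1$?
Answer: $\frac{3 \sqrt{302}}{13439} \approx 0.0038793$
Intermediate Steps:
$W{\left(l \right)} = 18$
$\frac{W{\left(m{\left(-3 \right)} \right)}}{c{\left(302 \right)}} = \frac{18}{267 \sqrt{302}} = 18 \frac{\sqrt{302}}{80634} = \frac{3 \sqrt{302}}{13439}$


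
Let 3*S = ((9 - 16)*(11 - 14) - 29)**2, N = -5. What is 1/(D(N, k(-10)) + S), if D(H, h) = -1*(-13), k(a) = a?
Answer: 3/103 ≈ 0.029126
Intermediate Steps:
D(H, h) = 13
S = 64/3 (S = ((9 - 16)*(11 - 14) - 29)**2/3 = (-7*(-3) - 29)**2/3 = (21 - 29)**2/3 = (1/3)*(-8)**2 = (1/3)*64 = 64/3 ≈ 21.333)
1/(D(N, k(-10)) + S) = 1/(13 + 64/3) = 1/(103/3) = 3/103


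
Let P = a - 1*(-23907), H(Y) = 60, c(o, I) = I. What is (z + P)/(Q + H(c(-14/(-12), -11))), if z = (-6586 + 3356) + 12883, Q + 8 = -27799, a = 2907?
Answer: -36467/27747 ≈ -1.3143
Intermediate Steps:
Q = -27807 (Q = -8 - 27799 = -27807)
P = 26814 (P = 2907 - 1*(-23907) = 2907 + 23907 = 26814)
z = 9653 (z = -3230 + 12883 = 9653)
(z + P)/(Q + H(c(-14/(-12), -11))) = (9653 + 26814)/(-27807 + 60) = 36467/(-27747) = 36467*(-1/27747) = -36467/27747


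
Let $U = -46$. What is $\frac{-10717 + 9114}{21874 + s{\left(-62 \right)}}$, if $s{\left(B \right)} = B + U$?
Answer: $- \frac{1603}{21766} \approx -0.073647$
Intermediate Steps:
$s{\left(B \right)} = -46 + B$ ($s{\left(B \right)} = B - 46 = -46 + B$)
$\frac{-10717 + 9114}{21874 + s{\left(-62 \right)}} = \frac{-10717 + 9114}{21874 - 108} = - \frac{1603}{21874 - 108} = - \frac{1603}{21766}$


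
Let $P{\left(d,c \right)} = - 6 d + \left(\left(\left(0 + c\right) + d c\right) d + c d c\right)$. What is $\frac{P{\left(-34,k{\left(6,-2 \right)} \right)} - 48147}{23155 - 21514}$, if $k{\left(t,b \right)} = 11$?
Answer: $- \frac{39715}{1641} \approx -24.202$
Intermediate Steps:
$P{\left(d,c \right)} = - 6 d + d c^{2} + d \left(c + c d\right)$ ($P{\left(d,c \right)} = - 6 d + \left(\left(c + c d\right) d + d c^{2}\right) = - 6 d + \left(d \left(c + c d\right) + d c^{2}\right) = - 6 d + \left(d c^{2} + d \left(c + c d\right)\right) = - 6 d + d c^{2} + d \left(c + c d\right)$)
$\frac{P{\left(-34,k{\left(6,-2 \right)} \right)} - 48147}{23155 - 21514} = \frac{- 34 \left(-6 + 11 + 11^{2} + 11 \left(-34\right)\right) - 48147}{23155 - 21514} = \frac{- 34 \left(-6 + 11 + 121 - 374\right) - 48147}{1641} = \left(\left(-34\right) \left(-248\right) - 48147\right) \frac{1}{1641} = \left(8432 - 48147\right) \frac{1}{1641} = \left(-39715\right) \frac{1}{1641} = - \frac{39715}{1641}$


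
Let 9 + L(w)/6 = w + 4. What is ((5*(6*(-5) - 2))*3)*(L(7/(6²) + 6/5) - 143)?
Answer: 79024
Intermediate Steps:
L(w) = -30 + 6*w (L(w) = -54 + 6*(w + 4) = -54 + 6*(4 + w) = -54 + (24 + 6*w) = -30 + 6*w)
((5*(6*(-5) - 2))*3)*(L(7/(6²) + 6/5) - 143) = ((5*(6*(-5) - 2))*3)*((-30 + 6*(7/(6²) + 6/5)) - 143) = ((5*(-30 - 2))*3)*((-30 + 6*(7/36 + 6*(⅕))) - 143) = ((5*(-32))*3)*((-30 + 6*(7*(1/36) + 6/5)) - 143) = (-160*3)*((-30 + 6*(7/36 + 6/5)) - 143) = -480*((-30 + 6*(251/180)) - 143) = -480*((-30 + 251/30) - 143) = -480*(-649/30 - 143) = -480*(-4939/30) = 79024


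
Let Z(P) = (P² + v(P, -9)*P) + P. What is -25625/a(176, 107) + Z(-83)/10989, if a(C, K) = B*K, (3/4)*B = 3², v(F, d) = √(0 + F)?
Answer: -90951407/4703292 - 83*I*√83/10989 ≈ -19.338 - 0.068811*I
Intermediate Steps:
v(F, d) = √F
B = 12 (B = (4/3)*3² = (4/3)*9 = 12)
Z(P) = P + P² + P^(3/2) (Z(P) = (P² + √P*P) + P = (P² + P^(3/2)) + P = P + P² + P^(3/2))
a(C, K) = 12*K
-25625/a(176, 107) + Z(-83)/10989 = -25625/(12*107) - 83*(1 - 83 + √(-83))/10989 = -25625/1284 - 83*(1 - 83 + I*√83)*(1/10989) = -25625*1/1284 - 83*(-82 + I*√83)*(1/10989) = -25625/1284 + (6806 - 83*I*√83)*(1/10989) = -25625/1284 + (6806/10989 - 83*I*√83/10989) = -90951407/4703292 - 83*I*√83/10989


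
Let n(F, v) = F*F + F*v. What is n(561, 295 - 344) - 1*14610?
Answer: 272622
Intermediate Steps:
n(F, v) = F² + F*v
n(561, 295 - 344) - 1*14610 = 561*(561 + (295 - 344)) - 1*14610 = 561*(561 - 49) - 14610 = 561*512 - 14610 = 287232 - 14610 = 272622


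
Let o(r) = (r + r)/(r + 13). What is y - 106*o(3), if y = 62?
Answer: 89/4 ≈ 22.250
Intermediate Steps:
o(r) = 2*r/(13 + r) (o(r) = (2*r)/(13 + r) = 2*r/(13 + r))
y - 106*o(3) = 62 - 212*3/(13 + 3) = 62 - 212*3/16 = 62 - 106*3/8 = 62 - 159/4 = 89/4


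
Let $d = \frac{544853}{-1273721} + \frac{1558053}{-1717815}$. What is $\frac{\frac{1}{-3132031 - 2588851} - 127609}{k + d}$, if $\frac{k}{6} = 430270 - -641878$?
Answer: $- \frac{532443758555012912190495}{26840977943508516223633328} \approx -0.019837$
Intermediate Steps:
$k = 6432888$ ($k = 6 \left(430270 - -641878\right) = 6 \left(430270 + 641878\right) = 6 \cdot 1072148 = 6432888$)
$d = - \frac{973493827136}{729339013205}$ ($d = 544853 \left(- \frac{1}{1273721}\right) + 1558053 \left(- \frac{1}{1717815}\right) = - \frac{544853}{1273721} - \frac{519351}{572605} = - \frac{973493827136}{729339013205} \approx -1.3348$)
$\frac{\frac{1}{-3132031 - 2588851} - 127609}{k + d} = \frac{\frac{1}{-3132031 - 2588851} - 127609}{6432888 - \frac{973493827136}{729339013205}} = \frac{\frac{1}{-5720882} - 127609}{\frac{4691755212484458904}{729339013205}} = \left(- \frac{1}{5720882} - 127609\right) \frac{729339013205}{4691755212484458904} = \left(- \frac{730036031139}{5720882}\right) \frac{729339013205}{4691755212484458904} = - \frac{532443758555012912190495}{26840977943508516223633328}$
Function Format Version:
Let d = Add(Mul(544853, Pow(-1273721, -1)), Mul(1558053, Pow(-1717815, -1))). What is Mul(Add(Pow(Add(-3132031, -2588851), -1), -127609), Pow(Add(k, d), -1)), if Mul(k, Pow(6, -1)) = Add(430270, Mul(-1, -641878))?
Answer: Rational(-532443758555012912190495, 26840977943508516223633328) ≈ -0.019837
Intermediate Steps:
k = 6432888 (k = Mul(6, Add(430270, Mul(-1, -641878))) = Mul(6, Add(430270, 641878)) = Mul(6, 1072148) = 6432888)
d = Rational(-973493827136, 729339013205) (d = Add(Mul(544853, Rational(-1, 1273721)), Mul(1558053, Rational(-1, 1717815))) = Add(Rational(-544853, 1273721), Rational(-519351, 572605)) = Rational(-973493827136, 729339013205) ≈ -1.3348)
Mul(Add(Pow(Add(-3132031, -2588851), -1), -127609), Pow(Add(k, d), -1)) = Mul(Add(Pow(Add(-3132031, -2588851), -1), -127609), Pow(Add(6432888, Rational(-973493827136, 729339013205)), -1)) = Mul(Add(Pow(-5720882, -1), -127609), Pow(Rational(4691755212484458904, 729339013205), -1)) = Mul(Add(Rational(-1, 5720882), -127609), Rational(729339013205, 4691755212484458904)) = Mul(Rational(-730036031139, 5720882), Rational(729339013205, 4691755212484458904)) = Rational(-532443758555012912190495, 26840977943508516223633328)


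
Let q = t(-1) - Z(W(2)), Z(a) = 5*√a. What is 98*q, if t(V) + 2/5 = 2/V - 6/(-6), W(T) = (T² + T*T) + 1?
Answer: -8036/5 ≈ -1607.2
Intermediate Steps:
W(T) = 1 + 2*T² (W(T) = (T² + T²) + 1 = 2*T² + 1 = 1 + 2*T²)
t(V) = ⅗ + 2/V (t(V) = -⅖ + (2/V - 6/(-6)) = -⅖ + (2/V - 6*(-⅙)) = -⅖ + (2/V + 1) = -⅖ + (1 + 2/V) = ⅗ + 2/V)
q = -82/5 (q = (⅗ + 2/(-1)) - 5*√(1 + 2*2²) = (⅗ + 2*(-1)) - 5*√(1 + 2*4) = (⅗ - 2) - 5*√(1 + 8) = -7/5 - 5*√9 = -7/5 - 5*3 = -7/5 - 1*15 = -7/5 - 15 = -82/5 ≈ -16.400)
98*q = 98*(-82/5) = -8036/5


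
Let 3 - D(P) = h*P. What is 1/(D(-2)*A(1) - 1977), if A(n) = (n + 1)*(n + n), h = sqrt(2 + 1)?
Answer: -655/1287011 - 8*sqrt(3)/3861033 ≈ -0.00051252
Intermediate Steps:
h = sqrt(3) ≈ 1.7320
A(n) = 2*n*(1 + n) (A(n) = (1 + n)*(2*n) = 2*n*(1 + n))
D(P) = 3 - P*sqrt(3) (D(P) = 3 - sqrt(3)*P = 3 - P*sqrt(3))
1/(D(-2)*A(1) - 1977) = 1/((3 - 1*(-2)*sqrt(3))*(2*1*(1 + 1)) - 1977) = 1/((3 + 2*sqrt(3))*(2*1*2) - 1977) = 1/((3 + 2*sqrt(3))*4 - 1977) = 1/((12 + 8*sqrt(3)) - 1977) = 1/(-1965 + 8*sqrt(3))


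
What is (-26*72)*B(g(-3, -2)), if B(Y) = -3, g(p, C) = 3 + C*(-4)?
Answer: 5616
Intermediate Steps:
g(p, C) = 3 - 4*C
(-26*72)*B(g(-3, -2)) = -26*72*(-3) = -1872*(-3) = 5616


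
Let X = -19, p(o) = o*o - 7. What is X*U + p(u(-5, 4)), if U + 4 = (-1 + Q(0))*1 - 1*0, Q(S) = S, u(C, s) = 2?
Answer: 92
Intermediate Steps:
p(o) = -7 + o² (p(o) = o² - 7 = -7 + o²)
U = -5 (U = -4 + ((-1 + 0)*1 - 1*0) = -4 + (-1*1 + 0) = -4 + (-1 + 0) = -4 - 1 = -5)
X*U + p(u(-5, 4)) = -19*(-5) + (-7 + 2²) = 95 + (-7 + 4) = 95 - 3 = 92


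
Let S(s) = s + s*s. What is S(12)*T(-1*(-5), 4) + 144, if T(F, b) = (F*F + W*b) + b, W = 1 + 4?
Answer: 7788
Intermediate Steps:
S(s) = s + s**2
W = 5
T(F, b) = F**2 + 6*b (T(F, b) = (F*F + 5*b) + b = (F**2 + 5*b) + b = F**2 + 6*b)
S(12)*T(-1*(-5), 4) + 144 = (12*(1 + 12))*((-1*(-5))**2 + 6*4) + 144 = (12*13)*(5**2 + 24) + 144 = 156*(25 + 24) + 144 = 156*49 + 144 = 7644 + 144 = 7788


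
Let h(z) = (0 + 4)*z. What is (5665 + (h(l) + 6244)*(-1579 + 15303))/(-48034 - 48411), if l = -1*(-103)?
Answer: -91352609/96445 ≈ -947.20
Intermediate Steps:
l = 103
h(z) = 4*z
(5665 + (h(l) + 6244)*(-1579 + 15303))/(-48034 - 48411) = (5665 + (4*103 + 6244)*(-1579 + 15303))/(-48034 - 48411) = (5665 + (412 + 6244)*13724)/(-96445) = (5665 + 6656*13724)*(-1/96445) = (5665 + 91346944)*(-1/96445) = 91352609*(-1/96445) = -91352609/96445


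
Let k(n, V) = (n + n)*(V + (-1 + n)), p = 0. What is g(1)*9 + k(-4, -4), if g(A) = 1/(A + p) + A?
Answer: 90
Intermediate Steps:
g(A) = A + 1/A (g(A) = 1/(A + 0) + A = 1/A + A = A + 1/A)
k(n, V) = 2*n*(-1 + V + n) (k(n, V) = (2*n)*(-1 + V + n) = 2*n*(-1 + V + n))
g(1)*9 + k(-4, -4) = (1 + 1/1)*9 + 2*(-4)*(-1 - 4 - 4) = (1 + 1)*9 + 2*(-4)*(-9) = 2*9 + 72 = 18 + 72 = 90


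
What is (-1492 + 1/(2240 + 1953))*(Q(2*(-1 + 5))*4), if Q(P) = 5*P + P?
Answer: -1201143360/4193 ≈ -2.8646e+5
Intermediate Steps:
Q(P) = 6*P
(-1492 + 1/(2240 + 1953))*(Q(2*(-1 + 5))*4) = (-1492 + 1/(2240 + 1953))*((6*(2*(-1 + 5)))*4) = (-1492 + 1/4193)*((6*(2*4))*4) = (-1492 + 1/4193)*((6*8)*4) = -300285840*4/4193 = -6255955/4193*192 = -1201143360/4193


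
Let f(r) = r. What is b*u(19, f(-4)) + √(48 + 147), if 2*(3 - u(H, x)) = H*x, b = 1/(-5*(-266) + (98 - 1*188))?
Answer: 41/1240 + √195 ≈ 13.997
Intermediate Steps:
b = 1/1240 (b = 1/(1330 + (98 - 188)) = 1/(1330 - 90) = 1/1240 ≈ 0.00080645)
u(H, x) = 3 - H*x/2
b*u(19, f(-4)) + √(48 + 147) = (3 - ½*19*(-4))/1240 + √(48 + 147) = (3 + 38)/1240 + √195 = (1/1240)*41 + √195 = 41/1240 + √195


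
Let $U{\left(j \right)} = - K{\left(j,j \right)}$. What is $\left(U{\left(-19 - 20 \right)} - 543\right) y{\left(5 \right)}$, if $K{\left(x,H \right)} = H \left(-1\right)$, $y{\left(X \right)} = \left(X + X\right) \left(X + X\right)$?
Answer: $-58200$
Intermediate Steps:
$y{\left(X \right)} = 4 X^{2}$ ($y{\left(X \right)} = 2 X 2 X = 4 X^{2}$)
$K{\left(x,H \right)} = - H$
$U{\left(j \right)} = j$ ($U{\left(j \right)} = - \left(-1\right) j = j$)
$\left(U{\left(-19 - 20 \right)} - 543\right) y{\left(5 \right)} = \left(\left(-19 - 20\right) - 543\right) 4 \cdot 5^{2} = \left(\left(-19 - 20\right) - 543\right) 4 \cdot 25 = \left(-39 - 543\right) 100 = \left(-582\right) 100 = -58200$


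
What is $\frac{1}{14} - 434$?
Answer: $- \frac{6075}{14} \approx -433.93$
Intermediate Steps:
$\frac{1}{14} - 434 = - \frac{6075}{14}$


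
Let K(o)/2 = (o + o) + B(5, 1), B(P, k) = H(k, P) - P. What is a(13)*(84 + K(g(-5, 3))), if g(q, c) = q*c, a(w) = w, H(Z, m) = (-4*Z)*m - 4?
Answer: -442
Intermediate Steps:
H(Z, m) = -4 - 4*Z*m (H(Z, m) = -4*Z*m - 4 = -4 - 4*Z*m)
B(P, k) = -4 - P - 4*P*k (B(P, k) = (-4 - 4*k*P) - P = (-4 - 4*P*k) - P = -4 - P - 4*P*k)
g(q, c) = c*q
K(o) = -58 + 4*o (K(o) = 2*((o + o) + (-4 - 1*5 - 4*5*1)) = 2*(2*o + (-4 - 5 - 20)) = 2*(2*o - 29) = 2*(-29 + 2*o) = -58 + 4*o)
a(13)*(84 + K(g(-5, 3))) = 13*(84 + (-58 + 4*(3*(-5)))) = 13*(84 + (-58 + 4*(-15))) = 13*(84 + (-58 - 60)) = 13*(84 - 118) = 13*(-34) = -442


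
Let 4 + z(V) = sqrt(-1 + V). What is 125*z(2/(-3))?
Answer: -500 + 125*I*sqrt(15)/3 ≈ -500.0 + 161.37*I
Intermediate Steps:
z(V) = -4 + sqrt(-1 + V)
125*z(2/(-3)) = 125*(-4 + sqrt(-1 + 2/(-3))) = 125*(-4 + sqrt(-1 + 2*(-1/3))) = 125*(-4 + sqrt(-1 - 2/3)) = 125*(-4 + sqrt(-5/3)) = 125*(-4 + I*sqrt(15)/3) = -500 + 125*I*sqrt(15)/3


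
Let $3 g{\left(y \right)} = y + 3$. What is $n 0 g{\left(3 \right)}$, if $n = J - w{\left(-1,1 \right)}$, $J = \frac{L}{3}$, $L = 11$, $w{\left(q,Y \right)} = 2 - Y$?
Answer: $0$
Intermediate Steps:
$J = \frac{11}{3} \approx 3.6667$
$g{\left(y \right)} = 1 + \frac{y}{3}$ ($g{\left(y \right)} = \frac{y + 3}{3} = \frac{3 + y}{3} = 1 + \frac{y}{3}$)
$n = \frac{8}{3}$ ($n = \frac{11}{3} - \left(2 - 1\right) = \frac{11}{3} - 1 = \frac{8}{3} \approx 2.6667$)
$n 0 g{\left(3 \right)} = \frac{8}{3} \cdot 0 \left(1 + \frac{1}{3} \cdot 3\right) = 0 \left(1 + 1\right) = 0 \cdot 2 = 0$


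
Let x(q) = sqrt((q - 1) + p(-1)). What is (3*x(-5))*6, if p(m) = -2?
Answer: 36*I*sqrt(2) ≈ 50.912*I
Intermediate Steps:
x(q) = sqrt(-3 + q) (x(q) = sqrt((q - 1) - 2) = sqrt((-1 + q) - 2) = sqrt(-3 + q))
(3*x(-5))*6 = (3*sqrt(-3 - 5))*6 = (3*sqrt(-8))*6 = (3*(2*I*sqrt(2)))*6 = (6*I*sqrt(2))*6 = 36*I*sqrt(2)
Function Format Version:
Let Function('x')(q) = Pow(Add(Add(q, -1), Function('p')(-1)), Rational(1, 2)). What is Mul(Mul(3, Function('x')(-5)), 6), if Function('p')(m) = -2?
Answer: Mul(36, I, Pow(2, Rational(1, 2))) ≈ Mul(50.912, I)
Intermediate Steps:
Function('x')(q) = Pow(Add(-3, q), Rational(1, 2)) (Function('x')(q) = Pow(Add(Add(q, -1), -2), Rational(1, 2)) = Pow(Add(Add(-1, q), -2), Rational(1, 2)) = Pow(Add(-3, q), Rational(1, 2)))
Mul(Mul(3, Function('x')(-5)), 6) = Mul(Mul(3, Pow(Add(-3, -5), Rational(1, 2))), 6) = Mul(Mul(3, Pow(-8, Rational(1, 2))), 6) = Mul(Mul(3, Mul(2, I, Pow(2, Rational(1, 2)))), 6) = Mul(Mul(6, I, Pow(2, Rational(1, 2))), 6) = Mul(36, I, Pow(2, Rational(1, 2)))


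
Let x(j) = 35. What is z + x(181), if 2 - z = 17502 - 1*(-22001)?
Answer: -39466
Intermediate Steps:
z = -39501 (z = 2 - (17502 - 1*(-22001)) = 2 - (17502 + 22001) = 2 - 1*39503 = 2 - 39503 = -39501)
z + x(181) = -39501 + 35 = -39466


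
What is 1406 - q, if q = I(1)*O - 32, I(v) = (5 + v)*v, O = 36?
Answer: 1222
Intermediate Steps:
I(v) = v*(5 + v)
q = 184 (q = (1*(5 + 1))*36 - 32 = (1*6)*36 - 32 = 6*36 - 32 = 216 - 32 = 184)
1406 - q = 1406 - 1*184 = 1406 - 184 = 1222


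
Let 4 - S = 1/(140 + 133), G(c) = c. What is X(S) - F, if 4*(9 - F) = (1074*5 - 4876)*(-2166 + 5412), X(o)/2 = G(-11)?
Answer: 400850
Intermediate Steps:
S = 1091/273 (S = 4 - 1/(140 + 133) = 4 - 1/273 = 1091/273 ≈ 3.9963)
X(o) = -22 (X(o) = 2*(-11) = -22)
F = -400872 (F = 9 - (1074*5 - 4876)*(-2166 + 5412)/4 = 9 - (5370 - 4876)*3246/4 = 9 - 247*3246/2 = 9 - 1/4*1603524 = 9 - 400881 = -400872)
X(S) - F = -22 - 1*(-400872) = -22 + 400872 = 400850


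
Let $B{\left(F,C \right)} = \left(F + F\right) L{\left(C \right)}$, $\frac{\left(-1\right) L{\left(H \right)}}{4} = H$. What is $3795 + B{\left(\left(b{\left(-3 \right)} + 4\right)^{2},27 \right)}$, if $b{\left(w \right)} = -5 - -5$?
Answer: $339$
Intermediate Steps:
$b{\left(w \right)} = 0$ ($b{\left(w \right)} = -5 + 5 = 0$)
$L{\left(H \right)} = - 4 H$
$B{\left(F,C \right)} = - 8 C F$ ($B{\left(F,C \right)} = \left(F + F\right) \left(- 4 C\right) = 2 F \left(- 4 C\right) = - 8 C F$)
$3795 + B{\left(\left(b{\left(-3 \right)} + 4\right)^{2},27 \right)} = 3795 - 216 \left(0 + 4\right)^{2} = 3795 - 216 \cdot 4^{2} = 3795 - 216 \cdot 16 = 3795 - 3456 = 339$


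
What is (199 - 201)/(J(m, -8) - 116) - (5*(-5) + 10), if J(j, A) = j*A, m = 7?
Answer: 1291/86 ≈ 15.012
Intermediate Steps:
J(j, A) = A*j
(199 - 201)/(J(m, -8) - 116) - (5*(-5) + 10) = (199 - 201)/(-8*7 - 116) - (5*(-5) + 10) = -2/(-56 - 116) - (-25 + 10) = -2/(-172) - 1*(-15) = -2*(-1/172) + 15 = 1/86 + 15 = 1291/86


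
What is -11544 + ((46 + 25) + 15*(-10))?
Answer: -11623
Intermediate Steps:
-11544 + ((46 + 25) + 15*(-10)) = -11544 + (71 - 150) = -11544 - 79 = -11623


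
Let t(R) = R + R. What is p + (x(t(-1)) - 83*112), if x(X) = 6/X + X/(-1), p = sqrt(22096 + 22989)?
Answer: -9297 + sqrt(45085) ≈ -9084.7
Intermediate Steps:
p = sqrt(45085) ≈ 212.33
t(R) = 2*R
x(X) = -X + 6/X (x(X) = 6/X + X*(-1) = 6/X - X = -X + 6/X)
p + (x(t(-1)) - 83*112) = sqrt(45085) + ((-2*(-1) + 6/((2*(-1)))) - 83*112) = sqrt(45085) + ((-1*(-2) + 6/(-2)) - 9296) = sqrt(45085) + ((2 + 6*(-1/2)) - 9296) = sqrt(45085) + ((2 - 3) - 9296) = sqrt(45085) + (-1 - 9296) = sqrt(45085) - 9297 = -9297 + sqrt(45085)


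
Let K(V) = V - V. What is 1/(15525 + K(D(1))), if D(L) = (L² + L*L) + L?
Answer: 1/15525 ≈ 6.4412e-5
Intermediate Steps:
D(L) = L + 2*L² (D(L) = (L² + L²) + L = 2*L² + L = L + 2*L²)
K(V) = 0
1/(15525 + K(D(1))) = 1/(15525 + 0) = 1/15525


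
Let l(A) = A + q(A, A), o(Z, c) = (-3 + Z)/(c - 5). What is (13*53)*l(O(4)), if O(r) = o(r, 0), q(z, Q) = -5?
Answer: -17914/5 ≈ -3582.8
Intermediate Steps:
o(Z, c) = (-3 + Z)/(-5 + c)
O(r) = 3/5 - r/5 (O(r) = (-3 + r)/(-5 + 0) = (-3 + r)/(-5) = -(-3 + r)/5 = 3/5 - r/5)
l(A) = -5 + A (l(A) = A - 5 = -5 + A)
(13*53)*l(O(4)) = (13*53)*(-5 + (3/5 - 1/5*4)) = 689*(-5 + (3/5 - 4/5)) = 689*(-5 - 1/5) = 689*(-26/5) = -17914/5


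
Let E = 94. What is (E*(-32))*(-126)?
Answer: 379008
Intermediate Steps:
(E*(-32))*(-126) = (94*(-32))*(-126) = -3008*(-126) = 379008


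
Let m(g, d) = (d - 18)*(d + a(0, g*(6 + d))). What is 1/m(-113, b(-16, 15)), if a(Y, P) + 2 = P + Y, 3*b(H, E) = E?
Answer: 1/16120 ≈ 6.2035e-5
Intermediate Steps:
b(H, E) = E/3
a(Y, P) = -2 + P + Y (a(Y, P) = -2 + (P + Y) = -2 + P + Y)
m(g, d) = (-18 + d)*(-2 + d + g*(6 + d)) (m(g, d) = (d - 18)*(d + (-2 + g*(6 + d) + 0)) = (-18 + d)*(d + (-2 + g*(6 + d))) = (-18 + d)*(-2 + d + g*(6 + d)))
1/m(-113, b(-16, 15)) = 1/(36 + ((⅓)*15)² - 108*(-113) - 20*15/3 - 113*((⅓)*15)² - 12*(⅓)*15*(-113)) = 1/(36 + 5² + 12204 - 20*5 - 113*5² - 12*5*(-113)) = 1/(36 + 25 + 12204 - 100 - 113*25 + 6780) = 1/(36 + 25 + 12204 - 100 - 2825 + 6780) = 1/16120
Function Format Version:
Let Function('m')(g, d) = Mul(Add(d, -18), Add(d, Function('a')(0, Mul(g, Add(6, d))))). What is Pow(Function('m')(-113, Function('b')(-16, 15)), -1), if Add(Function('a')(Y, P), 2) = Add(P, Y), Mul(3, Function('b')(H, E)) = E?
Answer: Rational(1, 16120) ≈ 6.2035e-5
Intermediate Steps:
Function('b')(H, E) = Mul(Rational(1, 3), E)
Function('a')(Y, P) = Add(-2, P, Y) (Function('a')(Y, P) = Add(-2, Add(P, Y)) = Add(-2, P, Y))
Function('m')(g, d) = Mul(Add(-18, d), Add(-2, d, Mul(g, Add(6, d)))) (Function('m')(g, d) = Mul(Add(d, -18), Add(d, Add(-2, Mul(g, Add(6, d)), 0))) = Mul(Add(-18, d), Add(d, Add(-2, Mul(g, Add(6, d))))) = Mul(Add(-18, d), Add(-2, d, Mul(g, Add(6, d)))))
Pow(Function('m')(-113, Function('b')(-16, 15)), -1) = Pow(Add(36, Pow(Mul(Rational(1, 3), 15), 2), Mul(-108, -113), Mul(-20, Mul(Rational(1, 3), 15)), Mul(-113, Pow(Mul(Rational(1, 3), 15), 2)), Mul(-12, Mul(Rational(1, 3), 15), -113)), -1) = Pow(Add(36, Pow(5, 2), 12204, Mul(-20, 5), Mul(-113, Pow(5, 2)), Mul(-12, 5, -113)), -1) = Pow(Add(36, 25, 12204, -100, Mul(-113, 25), 6780), -1) = Pow(Add(36, 25, 12204, -100, -2825, 6780), -1) = Pow(16120, -1) = Rational(1, 16120)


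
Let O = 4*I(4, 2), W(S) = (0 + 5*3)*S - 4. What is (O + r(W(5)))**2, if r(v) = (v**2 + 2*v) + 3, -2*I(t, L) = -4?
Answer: 26977636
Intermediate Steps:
I(t, L) = 2 (I(t, L) = -1/2*(-4) = 2)
W(S) = -4 + 15*S (W(S) = (0 + 15)*S - 4 = 15*S - 4 = -4 + 15*S)
r(v) = 3 + v**2 + 2*v
O = 8 (O = 4*2 = 8)
(O + r(W(5)))**2 = (8 + (3 + (-4 + 15*5)**2 + 2*(-4 + 15*5)))**2 = (8 + (3 + (-4 + 75)**2 + 2*(-4 + 75)))**2 = (8 + (3 + 71**2 + 2*71))**2 = (8 + (3 + 5041 + 142))**2 = (8 + 5186)**2 = 5194**2 = 26977636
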